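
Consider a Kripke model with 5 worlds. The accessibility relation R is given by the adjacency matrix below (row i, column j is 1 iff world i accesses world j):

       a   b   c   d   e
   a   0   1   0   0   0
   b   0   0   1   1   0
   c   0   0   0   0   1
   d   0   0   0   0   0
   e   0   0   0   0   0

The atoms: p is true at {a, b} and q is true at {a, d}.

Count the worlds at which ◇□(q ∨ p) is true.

a: successors {b}; □(q ∨ p) there: b:F. ✗
b: successors {c, d}; □(q ∨ p) there: c:F, d:T. ✓
c: successors {e}; □(q ∨ p) there: e:T. ✓
d: no successors, so ◇□(q ∨ p) fails. ✗
e: no successors, so ◇□(q ∨ p) fails. ✗
Satisfying worlds: {b, c}.

2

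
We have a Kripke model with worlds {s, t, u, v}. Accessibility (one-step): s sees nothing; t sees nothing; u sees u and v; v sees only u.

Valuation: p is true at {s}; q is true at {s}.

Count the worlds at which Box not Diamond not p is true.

2

s: no successors, so Box not Diamond not p holds vacuously. ✓
t: no successors, so Box not Diamond not p holds vacuously. ✓
u: successors {u, v}; not Diamond not p there: u:F, v:F. ✗
v: successors {u}; not Diamond not p there: u:F. ✗
Satisfying worlds: {s, t}.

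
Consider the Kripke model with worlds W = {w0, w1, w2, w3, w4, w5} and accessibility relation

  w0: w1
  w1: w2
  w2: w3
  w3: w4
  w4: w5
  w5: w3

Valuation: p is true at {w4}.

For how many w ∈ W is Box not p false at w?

w0: successors {w1}; not p there: w1:T. ✓
w1: successors {w2}; not p there: w2:T. ✓
w2: successors {w3}; not p there: w3:T. ✓
w3: successors {w4}; not p there: w4:F. ✗
w4: successors {w5}; not p there: w5:T. ✓
w5: successors {w3}; not p there: w3:T. ✓
Satisfying worlds: {w0, w1, w2, w4, w5}.
So Box not p fails at the other 1 world.

1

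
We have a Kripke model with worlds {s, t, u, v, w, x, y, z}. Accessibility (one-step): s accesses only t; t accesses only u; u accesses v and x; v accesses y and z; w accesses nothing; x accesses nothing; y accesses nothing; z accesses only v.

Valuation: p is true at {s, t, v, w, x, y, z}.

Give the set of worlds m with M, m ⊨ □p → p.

s: □p is T, p is T. ✓
t: □p is F, p is T. ✓
u: □p is T, p is F. ✗
v: □p is T, p is T. ✓
w: □p is T, p is T. ✓
x: □p is T, p is T. ✓
y: □p is T, p is T. ✓
z: □p is T, p is T. ✓

{s, t, v, w, x, y, z}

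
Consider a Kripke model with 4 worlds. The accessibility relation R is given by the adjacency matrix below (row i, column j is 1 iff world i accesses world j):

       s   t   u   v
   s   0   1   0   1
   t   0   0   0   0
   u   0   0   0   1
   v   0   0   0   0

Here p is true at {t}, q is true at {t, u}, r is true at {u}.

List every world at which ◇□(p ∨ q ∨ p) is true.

{s, u}

s: successors {t, v}; □(p ∨ q ∨ p) there: t:T, v:T. ✓
t: no successors, so ◇□(p ∨ q ∨ p) fails. ✗
u: successors {v}; □(p ∨ q ∨ p) there: v:T. ✓
v: no successors, so ◇□(p ∨ q ∨ p) fails. ✗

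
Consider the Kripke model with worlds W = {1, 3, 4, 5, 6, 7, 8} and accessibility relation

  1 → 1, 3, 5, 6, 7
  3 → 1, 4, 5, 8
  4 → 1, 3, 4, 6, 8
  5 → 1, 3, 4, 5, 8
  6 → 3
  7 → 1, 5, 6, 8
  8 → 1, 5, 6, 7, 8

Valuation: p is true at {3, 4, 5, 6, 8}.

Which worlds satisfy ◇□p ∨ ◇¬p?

1: ◇□p is T, ◇¬p is T. ✓
3: ◇□p is F, ◇¬p is T. ✓
4: ◇□p is T, ◇¬p is T. ✓
5: ◇□p is F, ◇¬p is T. ✓
6: ◇□p is F, ◇¬p is F. ✗
7: ◇□p is T, ◇¬p is T. ✓
8: ◇□p is T, ◇¬p is T. ✓

{1, 3, 4, 5, 7, 8}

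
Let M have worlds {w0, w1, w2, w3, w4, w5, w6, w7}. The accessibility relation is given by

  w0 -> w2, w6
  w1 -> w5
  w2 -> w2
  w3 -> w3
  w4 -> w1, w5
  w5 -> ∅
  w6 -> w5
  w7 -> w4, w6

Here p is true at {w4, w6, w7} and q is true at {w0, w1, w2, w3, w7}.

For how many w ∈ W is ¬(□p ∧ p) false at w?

w0: □p ∧ p is F. ✓
w1: □p ∧ p is F. ✓
w2: □p ∧ p is F. ✓
w3: □p ∧ p is F. ✓
w4: □p ∧ p is F. ✓
w5: □p ∧ p is F. ✓
w6: □p ∧ p is F. ✓
w7: □p ∧ p is T. ✗
Satisfying worlds: {w0, w1, w2, w3, w4, w5, w6}.
So ¬(□p ∧ p) fails at the other 1 world.

1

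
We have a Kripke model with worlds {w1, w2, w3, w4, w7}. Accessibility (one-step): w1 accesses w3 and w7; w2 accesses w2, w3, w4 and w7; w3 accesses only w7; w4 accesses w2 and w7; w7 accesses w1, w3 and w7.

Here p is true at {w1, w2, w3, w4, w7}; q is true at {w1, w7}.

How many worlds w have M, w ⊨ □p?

w1: successors {w3, w7}; p there: w3:T, w7:T. ✓
w2: successors {w2, w3, w4, w7}; p there: w2:T, w3:T, w4:T, w7:T. ✓
w3: successors {w7}; p there: w7:T. ✓
w4: successors {w2, w7}; p there: w2:T, w7:T. ✓
w7: successors {w1, w3, w7}; p there: w1:T, w3:T, w7:T. ✓
Satisfying worlds: {w1, w2, w3, w4, w7}.

5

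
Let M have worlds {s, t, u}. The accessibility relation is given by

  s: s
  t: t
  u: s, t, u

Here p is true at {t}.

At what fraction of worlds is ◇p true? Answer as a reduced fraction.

s: successors {s}; p there: s:F. ✗
t: successors {t}; p there: t:T. ✓
u: successors {s, t, u}; p there: s:F, t:T, u:F. ✓
That's 2 of 3 worlds, so 2/3.

2/3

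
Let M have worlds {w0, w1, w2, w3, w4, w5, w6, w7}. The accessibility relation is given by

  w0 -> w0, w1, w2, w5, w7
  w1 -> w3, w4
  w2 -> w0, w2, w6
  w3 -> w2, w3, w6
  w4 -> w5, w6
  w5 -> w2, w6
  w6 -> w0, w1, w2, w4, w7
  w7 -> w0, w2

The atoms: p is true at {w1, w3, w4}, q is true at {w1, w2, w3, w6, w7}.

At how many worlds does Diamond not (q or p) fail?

3

w0: successors {w0, w1, w2, w5, w7}; not (q or p) there: w0:T, w1:F, w2:F, w5:T, w7:F. ✓
w1: successors {w3, w4}; not (q or p) there: w3:F, w4:F. ✗
w2: successors {w0, w2, w6}; not (q or p) there: w0:T, w2:F, w6:F. ✓
w3: successors {w2, w3, w6}; not (q or p) there: w2:F, w3:F, w6:F. ✗
w4: successors {w5, w6}; not (q or p) there: w5:T, w6:F. ✓
w5: successors {w2, w6}; not (q or p) there: w2:F, w6:F. ✗
w6: successors {w0, w1, w2, w4, w7}; not (q or p) there: w0:T, w1:F, w2:F, w4:F, w7:F. ✓
w7: successors {w0, w2}; not (q or p) there: w0:T, w2:F. ✓
Satisfying worlds: {w0, w2, w4, w6, w7}.
So Diamond not (q or p) fails at the other 3 worlds.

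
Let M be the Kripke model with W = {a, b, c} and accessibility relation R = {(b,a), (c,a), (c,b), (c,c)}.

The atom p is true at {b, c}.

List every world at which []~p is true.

{a, b}

a: no successors, so []~p holds vacuously. ✓
b: successors {a}; ~p there: a:T. ✓
c: successors {a, b, c}; ~p there: a:T, b:F, c:F. ✗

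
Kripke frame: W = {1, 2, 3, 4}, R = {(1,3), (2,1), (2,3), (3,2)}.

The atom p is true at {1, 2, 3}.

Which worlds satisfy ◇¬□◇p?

∅

1: successors {3}; ¬□◇p there: 3:F. ✗
2: successors {1, 3}; ¬□◇p there: 1:F, 3:F. ✗
3: successors {2}; ¬□◇p there: 2:F. ✗
4: no successors, so ◇¬□◇p fails. ✗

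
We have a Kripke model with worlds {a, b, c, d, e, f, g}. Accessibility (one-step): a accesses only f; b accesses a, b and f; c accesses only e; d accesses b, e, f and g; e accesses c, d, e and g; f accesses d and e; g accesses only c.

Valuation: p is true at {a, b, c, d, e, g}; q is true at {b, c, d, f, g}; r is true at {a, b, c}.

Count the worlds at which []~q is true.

a: successors {f}; ~q there: f:F. ✗
b: successors {a, b, f}; ~q there: a:T, b:F, f:F. ✗
c: successors {e}; ~q there: e:T. ✓
d: successors {b, e, f, g}; ~q there: b:F, e:T, f:F, g:F. ✗
e: successors {c, d, e, g}; ~q there: c:F, d:F, e:T, g:F. ✗
f: successors {d, e}; ~q there: d:F, e:T. ✗
g: successors {c}; ~q there: c:F. ✗
Satisfying worlds: {c}.

1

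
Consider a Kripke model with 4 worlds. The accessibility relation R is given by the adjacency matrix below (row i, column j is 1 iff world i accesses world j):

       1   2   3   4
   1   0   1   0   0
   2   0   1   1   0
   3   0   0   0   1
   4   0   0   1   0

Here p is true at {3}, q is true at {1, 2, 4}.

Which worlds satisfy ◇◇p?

1: successors {2}; ◇p there: 2:T. ✓
2: successors {2, 3}; ◇p there: 2:T, 3:F. ✓
3: successors {4}; ◇p there: 4:T. ✓
4: successors {3}; ◇p there: 3:F. ✗

{1, 2, 3}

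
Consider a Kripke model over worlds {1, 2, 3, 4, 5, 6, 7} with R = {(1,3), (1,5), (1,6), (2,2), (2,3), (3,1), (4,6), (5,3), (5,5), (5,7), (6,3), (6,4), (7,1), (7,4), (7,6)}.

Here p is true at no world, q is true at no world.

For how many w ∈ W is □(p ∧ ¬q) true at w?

0

1: successors {3, 5, 6}; p ∧ ¬q there: 3:F, 5:F, 6:F. ✗
2: successors {2, 3}; p ∧ ¬q there: 2:F, 3:F. ✗
3: successors {1}; p ∧ ¬q there: 1:F. ✗
4: successors {6}; p ∧ ¬q there: 6:F. ✗
5: successors {3, 5, 7}; p ∧ ¬q there: 3:F, 5:F, 7:F. ✗
6: successors {3, 4}; p ∧ ¬q there: 3:F, 4:F. ✗
7: successors {1, 4, 6}; p ∧ ¬q there: 1:F, 4:F, 6:F. ✗
Satisfying worlds: ∅.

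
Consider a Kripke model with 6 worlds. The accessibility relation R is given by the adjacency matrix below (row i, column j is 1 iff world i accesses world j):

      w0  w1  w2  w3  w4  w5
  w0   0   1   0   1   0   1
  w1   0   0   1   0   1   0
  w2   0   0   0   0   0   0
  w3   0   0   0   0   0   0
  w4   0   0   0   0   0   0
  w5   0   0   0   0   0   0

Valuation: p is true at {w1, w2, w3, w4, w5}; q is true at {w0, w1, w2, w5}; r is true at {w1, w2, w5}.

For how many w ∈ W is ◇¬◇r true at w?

w0: successors {w1, w3, w5}; ¬◇r there: w1:F, w3:T, w5:T. ✓
w1: successors {w2, w4}; ¬◇r there: w2:T, w4:T. ✓
w2: no successors, so ◇¬◇r fails. ✗
w3: no successors, so ◇¬◇r fails. ✗
w4: no successors, so ◇¬◇r fails. ✗
w5: no successors, so ◇¬◇r fails. ✗
Satisfying worlds: {w0, w1}.

2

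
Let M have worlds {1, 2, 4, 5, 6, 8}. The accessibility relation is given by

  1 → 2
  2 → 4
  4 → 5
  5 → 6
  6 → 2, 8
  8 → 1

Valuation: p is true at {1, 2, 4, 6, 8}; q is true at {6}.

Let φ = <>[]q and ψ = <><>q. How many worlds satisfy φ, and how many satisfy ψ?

For <>[]q:
1: successors {2}; []q there: 2:F. ✗
2: successors {4}; []q there: 4:F. ✗
4: successors {5}; []q there: 5:T. ✓
5: successors {6}; []q there: 6:F. ✗
6: successors {2, 8}; []q there: 2:F, 8:F. ✗
8: successors {1}; []q there: 1:F. ✗
— 1 world.
For <><>q:
1: successors {2}; <>q there: 2:F. ✗
2: successors {4}; <>q there: 4:F. ✗
4: successors {5}; <>q there: 5:T. ✓
5: successors {6}; <>q there: 6:F. ✗
6: successors {2, 8}; <>q there: 2:F, 8:F. ✗
8: successors {1}; <>q there: 1:F. ✗
— 1 world.

1 and 1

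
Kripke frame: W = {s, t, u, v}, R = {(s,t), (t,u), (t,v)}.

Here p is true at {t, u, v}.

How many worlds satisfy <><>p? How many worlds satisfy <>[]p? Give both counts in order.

1 and 2

For <><>p:
s: successors {t}; <>p there: t:T. ✓
t: successors {u, v}; <>p there: u:F, v:F. ✗
u: no successors, so <><>p fails. ✗
v: no successors, so <><>p fails. ✗
— 1 world.
For <>[]p:
s: successors {t}; []p there: t:T. ✓
t: successors {u, v}; []p there: u:T, v:T. ✓
u: no successors, so <>[]p fails. ✗
v: no successors, so <>[]p fails. ✗
— 2 worlds.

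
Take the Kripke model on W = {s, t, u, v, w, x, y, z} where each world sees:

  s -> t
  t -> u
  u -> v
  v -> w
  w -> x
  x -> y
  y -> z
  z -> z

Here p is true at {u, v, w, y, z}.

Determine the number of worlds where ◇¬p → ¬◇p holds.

8

s: ◇¬p is T, ¬◇p is T. ✓
t: ◇¬p is F, ¬◇p is F. ✓
u: ◇¬p is F, ¬◇p is F. ✓
v: ◇¬p is F, ¬◇p is F. ✓
w: ◇¬p is T, ¬◇p is T. ✓
x: ◇¬p is F, ¬◇p is F. ✓
y: ◇¬p is F, ¬◇p is F. ✓
z: ◇¬p is F, ¬◇p is F. ✓
Satisfying worlds: {s, t, u, v, w, x, y, z}.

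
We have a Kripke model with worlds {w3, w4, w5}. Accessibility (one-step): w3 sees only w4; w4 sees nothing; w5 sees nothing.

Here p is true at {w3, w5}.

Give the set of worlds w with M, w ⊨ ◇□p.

{w3}

w3: successors {w4}; □p there: w4:T. ✓
w4: no successors, so ◇□p fails. ✗
w5: no successors, so ◇□p fails. ✗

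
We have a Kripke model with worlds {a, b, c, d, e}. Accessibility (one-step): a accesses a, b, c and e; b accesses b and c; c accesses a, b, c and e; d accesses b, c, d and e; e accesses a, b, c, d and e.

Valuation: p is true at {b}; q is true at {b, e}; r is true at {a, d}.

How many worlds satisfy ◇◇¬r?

a: successors {a, b, c, e}; ◇¬r there: a:T, b:T, c:T, e:T. ✓
b: successors {b, c}; ◇¬r there: b:T, c:T. ✓
c: successors {a, b, c, e}; ◇¬r there: a:T, b:T, c:T, e:T. ✓
d: successors {b, c, d, e}; ◇¬r there: b:T, c:T, d:T, e:T. ✓
e: successors {a, b, c, d, e}; ◇¬r there: a:T, b:T, c:T, d:T, e:T. ✓
Satisfying worlds: {a, b, c, d, e}.

5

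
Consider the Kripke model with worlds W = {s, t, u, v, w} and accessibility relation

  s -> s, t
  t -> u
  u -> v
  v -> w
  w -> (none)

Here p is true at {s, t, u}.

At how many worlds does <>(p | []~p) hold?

4

s: successors {s, t}; p | []~p there: s:T, t:T. ✓
t: successors {u}; p | []~p there: u:T. ✓
u: successors {v}; p | []~p there: v:T. ✓
v: successors {w}; p | []~p there: w:T. ✓
w: no successors, so <>(p | []~p) fails. ✗
Satisfying worlds: {s, t, u, v}.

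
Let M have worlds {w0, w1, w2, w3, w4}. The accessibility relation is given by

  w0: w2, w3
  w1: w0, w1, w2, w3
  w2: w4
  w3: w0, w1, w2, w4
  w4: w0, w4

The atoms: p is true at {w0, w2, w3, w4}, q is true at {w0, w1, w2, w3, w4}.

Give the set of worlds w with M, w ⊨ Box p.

{w0, w2, w4}

w0: successors {w2, w3}; p there: w2:T, w3:T. ✓
w1: successors {w0, w1, w2, w3}; p there: w0:T, w1:F, w2:T, w3:T. ✗
w2: successors {w4}; p there: w4:T. ✓
w3: successors {w0, w1, w2, w4}; p there: w0:T, w1:F, w2:T, w4:T. ✗
w4: successors {w0, w4}; p there: w0:T, w4:T. ✓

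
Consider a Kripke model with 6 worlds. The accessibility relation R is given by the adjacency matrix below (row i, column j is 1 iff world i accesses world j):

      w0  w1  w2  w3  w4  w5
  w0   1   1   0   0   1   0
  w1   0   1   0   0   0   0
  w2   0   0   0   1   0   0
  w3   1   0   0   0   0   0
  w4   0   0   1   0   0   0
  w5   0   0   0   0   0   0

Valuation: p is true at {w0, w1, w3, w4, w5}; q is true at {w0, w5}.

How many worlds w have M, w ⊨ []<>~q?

5

w0: successors {w0, w1, w4}; <>~q there: w0:T, w1:T, w4:T. ✓
w1: successors {w1}; <>~q there: w1:T. ✓
w2: successors {w3}; <>~q there: w3:F. ✗
w3: successors {w0}; <>~q there: w0:T. ✓
w4: successors {w2}; <>~q there: w2:T. ✓
w5: no successors, so []<>~q holds vacuously. ✓
Satisfying worlds: {w0, w1, w3, w4, w5}.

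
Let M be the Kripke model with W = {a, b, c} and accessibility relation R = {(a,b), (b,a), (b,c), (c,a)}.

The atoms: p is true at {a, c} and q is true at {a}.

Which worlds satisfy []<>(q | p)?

{a}

a: successors {b}; <>(q | p) there: b:T. ✓
b: successors {a, c}; <>(q | p) there: a:F, c:T. ✗
c: successors {a}; <>(q | p) there: a:F. ✗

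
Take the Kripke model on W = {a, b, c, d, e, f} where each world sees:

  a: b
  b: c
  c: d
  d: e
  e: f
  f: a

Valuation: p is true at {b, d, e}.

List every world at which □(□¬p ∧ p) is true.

{a, d}

a: successors {b}; □¬p ∧ p there: b:T. ✓
b: successors {c}; □¬p ∧ p there: c:F. ✗
c: successors {d}; □¬p ∧ p there: d:F. ✗
d: successors {e}; □¬p ∧ p there: e:T. ✓
e: successors {f}; □¬p ∧ p there: f:F. ✗
f: successors {a}; □¬p ∧ p there: a:F. ✗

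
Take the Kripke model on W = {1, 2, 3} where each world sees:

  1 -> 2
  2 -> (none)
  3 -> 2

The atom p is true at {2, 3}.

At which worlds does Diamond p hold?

1: successors {2}; p there: 2:T. ✓
2: no successors, so Diamond p fails. ✗
3: successors {2}; p there: 2:T. ✓

{1, 3}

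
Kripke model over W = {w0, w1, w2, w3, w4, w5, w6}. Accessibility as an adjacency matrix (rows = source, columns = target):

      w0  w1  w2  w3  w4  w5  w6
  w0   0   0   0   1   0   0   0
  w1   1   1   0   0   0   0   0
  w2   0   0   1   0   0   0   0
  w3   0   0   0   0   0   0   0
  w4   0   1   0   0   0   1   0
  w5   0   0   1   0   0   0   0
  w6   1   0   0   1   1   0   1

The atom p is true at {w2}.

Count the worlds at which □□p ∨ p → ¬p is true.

6

w0: □□p ∨ p is T, ¬p is T. ✓
w1: □□p ∨ p is F, ¬p is T. ✓
w2: □□p ∨ p is T, ¬p is F. ✗
w3: □□p ∨ p is T, ¬p is T. ✓
w4: □□p ∨ p is F, ¬p is T. ✓
w5: □□p ∨ p is T, ¬p is T. ✓
w6: □□p ∨ p is F, ¬p is T. ✓
Satisfying worlds: {w0, w1, w3, w4, w5, w6}.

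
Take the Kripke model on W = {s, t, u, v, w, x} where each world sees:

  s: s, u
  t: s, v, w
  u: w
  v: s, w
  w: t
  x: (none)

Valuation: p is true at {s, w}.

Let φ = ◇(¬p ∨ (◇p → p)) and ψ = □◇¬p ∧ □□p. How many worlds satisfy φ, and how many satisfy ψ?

5 and 1

For ◇(¬p ∨ (◇p → p)):
s: successors {s, u}; ¬p ∨ (◇p → p) there: s:T, u:T. ✓
t: successors {s, v, w}; ¬p ∨ (◇p → p) there: s:T, v:T, w:T. ✓
u: successors {w}; ¬p ∨ (◇p → p) there: w:T. ✓
v: successors {s, w}; ¬p ∨ (◇p → p) there: s:T, w:T. ✓
w: successors {t}; ¬p ∨ (◇p → p) there: t:T. ✓
x: no successors, so ◇(¬p ∨ (◇p → p)) fails. ✗
— 5 worlds.
For □◇¬p ∧ □□p:
s: □◇¬p is F, □□p is F. ✗
t: □◇¬p is F, □□p is F. ✗
u: □◇¬p is T, □□p is F. ✗
v: □◇¬p is T, □□p is F. ✗
w: □◇¬p is T, □□p is F. ✗
x: □◇¬p is T, □□p is T. ✓
— 1 world.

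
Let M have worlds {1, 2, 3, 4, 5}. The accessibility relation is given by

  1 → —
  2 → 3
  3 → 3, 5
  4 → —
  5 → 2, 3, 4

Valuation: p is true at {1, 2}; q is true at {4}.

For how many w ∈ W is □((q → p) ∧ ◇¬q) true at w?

4

1: no successors, so □((q → p) ∧ ◇¬q) holds vacuously. ✓
2: successors {3}; (q → p) ∧ ◇¬q there: 3:T. ✓
3: successors {3, 5}; (q → p) ∧ ◇¬q there: 3:T, 5:T. ✓
4: no successors, so □((q → p) ∧ ◇¬q) holds vacuously. ✓
5: successors {2, 3, 4}; (q → p) ∧ ◇¬q there: 2:T, 3:T, 4:F. ✗
Satisfying worlds: {1, 2, 3, 4}.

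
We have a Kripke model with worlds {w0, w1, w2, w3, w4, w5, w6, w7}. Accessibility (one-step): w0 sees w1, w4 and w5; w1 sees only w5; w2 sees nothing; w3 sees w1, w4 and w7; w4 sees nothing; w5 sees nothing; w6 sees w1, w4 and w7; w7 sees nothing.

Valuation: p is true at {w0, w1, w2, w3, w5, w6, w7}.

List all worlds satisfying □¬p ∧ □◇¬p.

{w2, w4, w5, w7}

w0: □¬p is F, □◇¬p is F. ✗
w1: □¬p is F, □◇¬p is F. ✗
w2: □¬p is T, □◇¬p is T. ✓
w3: □¬p is F, □◇¬p is F. ✗
w4: □¬p is T, □◇¬p is T. ✓
w5: □¬p is T, □◇¬p is T. ✓
w6: □¬p is F, □◇¬p is F. ✗
w7: □¬p is T, □◇¬p is T. ✓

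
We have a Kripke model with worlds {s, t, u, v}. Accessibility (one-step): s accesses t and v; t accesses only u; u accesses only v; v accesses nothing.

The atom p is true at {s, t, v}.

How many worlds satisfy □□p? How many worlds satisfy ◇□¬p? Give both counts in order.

For □□p:
s: successors {t, v}; □p there: t:F, v:T. ✗
t: successors {u}; □p there: u:T. ✓
u: successors {v}; □p there: v:T. ✓
v: no successors, so □□p holds vacuously. ✓
— 3 worlds.
For ◇□¬p:
s: successors {t, v}; □¬p there: t:T, v:T. ✓
t: successors {u}; □¬p there: u:F. ✗
u: successors {v}; □¬p there: v:T. ✓
v: no successors, so ◇□¬p fails. ✗
— 2 worlds.

3 and 2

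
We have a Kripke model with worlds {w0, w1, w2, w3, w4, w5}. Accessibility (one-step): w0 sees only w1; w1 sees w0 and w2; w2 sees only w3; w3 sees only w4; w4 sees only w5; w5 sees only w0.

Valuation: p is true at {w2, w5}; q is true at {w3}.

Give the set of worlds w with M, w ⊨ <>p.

w0: successors {w1}; p there: w1:F. ✗
w1: successors {w0, w2}; p there: w0:F, w2:T. ✓
w2: successors {w3}; p there: w3:F. ✗
w3: successors {w4}; p there: w4:F. ✗
w4: successors {w5}; p there: w5:T. ✓
w5: successors {w0}; p there: w0:F. ✗

{w1, w4}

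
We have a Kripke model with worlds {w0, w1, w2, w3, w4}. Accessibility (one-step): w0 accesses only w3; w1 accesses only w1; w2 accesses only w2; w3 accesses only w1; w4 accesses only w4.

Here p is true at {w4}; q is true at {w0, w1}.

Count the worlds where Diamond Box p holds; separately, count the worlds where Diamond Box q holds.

1 and 3

For Diamond Box p:
w0: successors {w3}; Box p there: w3:F. ✗
w1: successors {w1}; Box p there: w1:F. ✗
w2: successors {w2}; Box p there: w2:F. ✗
w3: successors {w1}; Box p there: w1:F. ✗
w4: successors {w4}; Box p there: w4:T. ✓
— 1 world.
For Diamond Box q:
w0: successors {w3}; Box q there: w3:T. ✓
w1: successors {w1}; Box q there: w1:T. ✓
w2: successors {w2}; Box q there: w2:F. ✗
w3: successors {w1}; Box q there: w1:T. ✓
w4: successors {w4}; Box q there: w4:F. ✗
— 3 worlds.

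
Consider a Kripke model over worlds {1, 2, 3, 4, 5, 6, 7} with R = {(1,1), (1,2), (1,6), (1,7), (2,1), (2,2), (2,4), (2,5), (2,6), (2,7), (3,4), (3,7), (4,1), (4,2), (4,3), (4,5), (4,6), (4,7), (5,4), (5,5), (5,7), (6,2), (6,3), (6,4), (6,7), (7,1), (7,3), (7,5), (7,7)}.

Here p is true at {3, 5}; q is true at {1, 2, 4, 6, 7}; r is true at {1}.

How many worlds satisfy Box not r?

1: successors {1, 2, 6, 7}; not r there: 1:F, 2:T, 6:T, 7:T. ✗
2: successors {1, 2, 4, 5, 6, 7}; not r there: 1:F, 2:T, 4:T, 5:T, 6:T, 7:T. ✗
3: successors {4, 7}; not r there: 4:T, 7:T. ✓
4: successors {1, 2, 3, 5, 6, 7}; not r there: 1:F, 2:T, 3:T, 5:T, 6:T, 7:T. ✗
5: successors {4, 5, 7}; not r there: 4:T, 5:T, 7:T. ✓
6: successors {2, 3, 4, 7}; not r there: 2:T, 3:T, 4:T, 7:T. ✓
7: successors {1, 3, 5, 7}; not r there: 1:F, 3:T, 5:T, 7:T. ✗
Satisfying worlds: {3, 5, 6}.

3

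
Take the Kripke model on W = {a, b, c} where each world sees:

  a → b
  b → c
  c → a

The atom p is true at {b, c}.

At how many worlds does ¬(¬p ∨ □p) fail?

a: ¬p ∨ □p is T. ✗
b: ¬p ∨ □p is T. ✗
c: ¬p ∨ □p is F. ✓
Satisfying worlds: {c}.
So ¬(¬p ∨ □p) fails at the other 2 worlds.

2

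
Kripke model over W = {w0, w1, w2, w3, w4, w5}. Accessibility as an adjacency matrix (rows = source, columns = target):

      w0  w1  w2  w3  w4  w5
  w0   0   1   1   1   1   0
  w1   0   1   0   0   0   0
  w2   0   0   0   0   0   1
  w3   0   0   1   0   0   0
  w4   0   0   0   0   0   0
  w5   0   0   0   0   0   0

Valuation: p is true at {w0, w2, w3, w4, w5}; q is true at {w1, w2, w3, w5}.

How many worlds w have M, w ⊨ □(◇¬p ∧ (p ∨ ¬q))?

2

w0: successors {w1, w2, w3, w4}; ◇¬p ∧ (p ∨ ¬q) there: w1:F, w2:F, w3:F, w4:F. ✗
w1: successors {w1}; ◇¬p ∧ (p ∨ ¬q) there: w1:F. ✗
w2: successors {w5}; ◇¬p ∧ (p ∨ ¬q) there: w5:F. ✗
w3: successors {w2}; ◇¬p ∧ (p ∨ ¬q) there: w2:F. ✗
w4: no successors, so □(◇¬p ∧ (p ∨ ¬q)) holds vacuously. ✓
w5: no successors, so □(◇¬p ∧ (p ∨ ¬q)) holds vacuously. ✓
Satisfying worlds: {w4, w5}.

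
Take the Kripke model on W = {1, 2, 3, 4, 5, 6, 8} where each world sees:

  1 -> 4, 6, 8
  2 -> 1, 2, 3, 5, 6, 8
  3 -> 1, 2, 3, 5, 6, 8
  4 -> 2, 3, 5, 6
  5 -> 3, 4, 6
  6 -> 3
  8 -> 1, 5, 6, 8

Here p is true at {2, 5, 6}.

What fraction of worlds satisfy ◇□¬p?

1: successors {4, 6, 8}; □¬p there: 4:F, 6:T, 8:F. ✓
2: successors {1, 2, 3, 5, 6, 8}; □¬p there: 1:F, 2:F, 3:F, 5:F, 6:T, 8:F. ✓
3: successors {1, 2, 3, 5, 6, 8}; □¬p there: 1:F, 2:F, 3:F, 5:F, 6:T, 8:F. ✓
4: successors {2, 3, 5, 6}; □¬p there: 2:F, 3:F, 5:F, 6:T. ✓
5: successors {3, 4, 6}; □¬p there: 3:F, 4:F, 6:T. ✓
6: successors {3}; □¬p there: 3:F. ✗
8: successors {1, 5, 6, 8}; □¬p there: 1:F, 5:F, 6:T, 8:F. ✓
That's 6 of 7 worlds, so 6/7.

6/7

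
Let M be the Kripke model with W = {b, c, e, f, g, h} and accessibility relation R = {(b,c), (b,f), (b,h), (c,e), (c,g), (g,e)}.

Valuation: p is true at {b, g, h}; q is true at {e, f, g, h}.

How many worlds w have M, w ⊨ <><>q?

2

b: successors {c, f, h}; <>q there: c:T, f:F, h:F. ✓
c: successors {e, g}; <>q there: e:F, g:T. ✓
e: no successors, so <><>q fails. ✗
f: no successors, so <><>q fails. ✗
g: successors {e}; <>q there: e:F. ✗
h: no successors, so <><>q fails. ✗
Satisfying worlds: {b, c}.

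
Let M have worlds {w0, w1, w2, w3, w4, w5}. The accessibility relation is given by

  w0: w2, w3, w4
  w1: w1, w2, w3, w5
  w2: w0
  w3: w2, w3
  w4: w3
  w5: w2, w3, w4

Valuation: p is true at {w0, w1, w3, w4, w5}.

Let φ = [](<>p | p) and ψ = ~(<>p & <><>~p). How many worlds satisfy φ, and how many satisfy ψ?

6 and 0

For [](<>p | p):
w0: successors {w2, w3, w4}; <>p | p there: w2:T, w3:T, w4:T. ✓
w1: successors {w1, w2, w3, w5}; <>p | p there: w1:T, w2:T, w3:T, w5:T. ✓
w2: successors {w0}; <>p | p there: w0:T. ✓
w3: successors {w2, w3}; <>p | p there: w2:T, w3:T. ✓
w4: successors {w3}; <>p | p there: w3:T. ✓
w5: successors {w2, w3, w4}; <>p | p there: w2:T, w3:T, w4:T. ✓
— 6 worlds.
For ~(<>p & <><>~p):
w0: <>p & <><>~p is T. ✗
w1: <>p & <><>~p is T. ✗
w2: <>p & <><>~p is T. ✗
w3: <>p & <><>~p is T. ✗
w4: <>p & <><>~p is T. ✗
w5: <>p & <><>~p is T. ✗
— 0 worlds.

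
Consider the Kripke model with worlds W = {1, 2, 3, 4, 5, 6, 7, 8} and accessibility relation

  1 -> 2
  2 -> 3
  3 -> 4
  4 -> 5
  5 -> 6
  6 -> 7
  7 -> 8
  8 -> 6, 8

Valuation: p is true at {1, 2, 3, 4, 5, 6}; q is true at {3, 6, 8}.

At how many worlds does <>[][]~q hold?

1: successors {2}; [][]~q there: 2:T. ✓
2: successors {3}; [][]~q there: 3:T. ✓
3: successors {4}; [][]~q there: 4:F. ✗
4: successors {5}; [][]~q there: 5:T. ✓
5: successors {6}; [][]~q there: 6:F. ✗
6: successors {7}; [][]~q there: 7:F. ✗
7: successors {8}; [][]~q there: 8:F. ✗
8: successors {6, 8}; [][]~q there: 6:F, 8:F. ✗
Satisfying worlds: {1, 2, 4}.

3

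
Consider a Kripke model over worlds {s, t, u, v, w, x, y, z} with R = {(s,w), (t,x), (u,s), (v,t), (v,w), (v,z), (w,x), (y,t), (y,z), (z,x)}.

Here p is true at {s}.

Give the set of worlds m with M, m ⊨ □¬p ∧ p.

{s}

s: □¬p is T, p is T. ✓
t: □¬p is T, p is F. ✗
u: □¬p is F, p is F. ✗
v: □¬p is T, p is F. ✗
w: □¬p is T, p is F. ✗
x: □¬p is T, p is F. ✗
y: □¬p is T, p is F. ✗
z: □¬p is T, p is F. ✗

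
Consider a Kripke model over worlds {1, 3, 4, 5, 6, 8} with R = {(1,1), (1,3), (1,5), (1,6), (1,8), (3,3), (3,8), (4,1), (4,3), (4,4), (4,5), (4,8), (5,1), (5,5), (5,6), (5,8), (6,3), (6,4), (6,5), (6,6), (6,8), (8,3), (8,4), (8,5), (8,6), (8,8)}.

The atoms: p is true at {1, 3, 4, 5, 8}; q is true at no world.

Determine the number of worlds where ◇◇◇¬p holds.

1: successors {1, 3, 5, 6, 8}; ◇◇¬p there: 1:T, 3:T, 5:T, 6:T, 8:T. ✓
3: successors {3, 8}; ◇◇¬p there: 3:T, 8:T. ✓
4: successors {1, 3, 4, 5, 8}; ◇◇¬p there: 1:T, 3:T, 4:T, 5:T, 8:T. ✓
5: successors {1, 5, 6, 8}; ◇◇¬p there: 1:T, 5:T, 6:T, 8:T. ✓
6: successors {3, 4, 5, 6, 8}; ◇◇¬p there: 3:T, 4:T, 5:T, 6:T, 8:T. ✓
8: successors {3, 4, 5, 6, 8}; ◇◇¬p there: 3:T, 4:T, 5:T, 6:T, 8:T. ✓
Satisfying worlds: {1, 3, 4, 5, 6, 8}.

6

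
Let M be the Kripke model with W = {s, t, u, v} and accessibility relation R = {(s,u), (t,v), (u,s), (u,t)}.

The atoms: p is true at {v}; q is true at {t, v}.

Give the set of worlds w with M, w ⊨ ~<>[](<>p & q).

{s, u, v}

s: <>[](<>p & q) is F. ✓
t: <>[](<>p & q) is T. ✗
u: <>[](<>p & q) is F. ✓
v: <>[](<>p & q) is F. ✓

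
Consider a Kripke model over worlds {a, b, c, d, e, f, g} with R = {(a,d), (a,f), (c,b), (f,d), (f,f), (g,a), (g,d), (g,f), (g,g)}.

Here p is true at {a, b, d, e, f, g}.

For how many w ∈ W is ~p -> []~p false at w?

1

a: ~p is F, []~p is F. ✓
b: ~p is F, []~p is T. ✓
c: ~p is T, []~p is F. ✗
d: ~p is F, []~p is T. ✓
e: ~p is F, []~p is T. ✓
f: ~p is F, []~p is F. ✓
g: ~p is F, []~p is F. ✓
Satisfying worlds: {a, b, d, e, f, g}.
So ~p -> []~p fails at the other 1 world.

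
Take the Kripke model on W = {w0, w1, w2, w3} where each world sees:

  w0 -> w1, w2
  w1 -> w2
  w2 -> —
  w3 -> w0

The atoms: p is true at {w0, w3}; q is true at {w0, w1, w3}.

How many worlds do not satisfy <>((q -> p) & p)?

w0: successors {w1, w2}; (q -> p) & p there: w1:F, w2:F. ✗
w1: successors {w2}; (q -> p) & p there: w2:F. ✗
w2: no successors, so <>((q -> p) & p) fails. ✗
w3: successors {w0}; (q -> p) & p there: w0:T. ✓
Satisfying worlds: {w3}.
So <>((q -> p) & p) fails at the other 3 worlds.

3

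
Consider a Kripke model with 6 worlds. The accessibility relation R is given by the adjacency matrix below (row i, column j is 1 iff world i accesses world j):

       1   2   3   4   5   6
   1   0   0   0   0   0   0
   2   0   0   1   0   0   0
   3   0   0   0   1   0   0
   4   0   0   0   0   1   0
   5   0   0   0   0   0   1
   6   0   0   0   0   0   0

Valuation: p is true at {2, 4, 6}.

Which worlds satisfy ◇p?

1: no successors, so ◇p fails. ✗
2: successors {3}; p there: 3:F. ✗
3: successors {4}; p there: 4:T. ✓
4: successors {5}; p there: 5:F. ✗
5: successors {6}; p there: 6:T. ✓
6: no successors, so ◇p fails. ✗

{3, 5}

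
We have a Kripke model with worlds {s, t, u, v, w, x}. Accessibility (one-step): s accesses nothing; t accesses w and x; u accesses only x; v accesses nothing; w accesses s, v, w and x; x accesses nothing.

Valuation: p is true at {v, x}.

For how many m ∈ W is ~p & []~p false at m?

s: ~p is T, []~p is T. ✓
t: ~p is T, []~p is F. ✗
u: ~p is T, []~p is F. ✗
v: ~p is F, []~p is T. ✗
w: ~p is T, []~p is F. ✗
x: ~p is F, []~p is T. ✗
Satisfying worlds: {s}.
So ~p & []~p fails at the other 5 worlds.

5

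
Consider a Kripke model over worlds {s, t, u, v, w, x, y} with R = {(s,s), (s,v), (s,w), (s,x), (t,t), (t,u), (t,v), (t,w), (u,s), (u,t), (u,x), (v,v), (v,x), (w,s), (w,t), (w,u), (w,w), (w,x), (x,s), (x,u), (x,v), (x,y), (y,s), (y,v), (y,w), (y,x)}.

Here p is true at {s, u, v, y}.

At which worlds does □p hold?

{x}

s: successors {s, v, w, x}; p there: s:T, v:T, w:F, x:F. ✗
t: successors {t, u, v, w}; p there: t:F, u:T, v:T, w:F. ✗
u: successors {s, t, x}; p there: s:T, t:F, x:F. ✗
v: successors {v, x}; p there: v:T, x:F. ✗
w: successors {s, t, u, w, x}; p there: s:T, t:F, u:T, w:F, x:F. ✗
x: successors {s, u, v, y}; p there: s:T, u:T, v:T, y:T. ✓
y: successors {s, v, w, x}; p there: s:T, v:T, w:F, x:F. ✗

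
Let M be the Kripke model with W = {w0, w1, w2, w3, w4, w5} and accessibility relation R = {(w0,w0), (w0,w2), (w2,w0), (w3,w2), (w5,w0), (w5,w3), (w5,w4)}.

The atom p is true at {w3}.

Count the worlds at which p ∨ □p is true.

3

w0: p is F, □p is F. ✗
w1: p is F, □p is T. ✓
w2: p is F, □p is F. ✗
w3: p is T, □p is F. ✓
w4: p is F, □p is T. ✓
w5: p is F, □p is F. ✗
Satisfying worlds: {w1, w3, w4}.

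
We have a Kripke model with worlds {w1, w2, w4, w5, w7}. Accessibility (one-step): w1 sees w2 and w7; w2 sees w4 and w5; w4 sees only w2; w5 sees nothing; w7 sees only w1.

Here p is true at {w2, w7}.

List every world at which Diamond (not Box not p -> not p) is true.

{w1, w2, w4, w7}

w1: successors {w2, w7}; not Box not p -> not p there: w2:T, w7:T. ✓
w2: successors {w4, w5}; not Box not p -> not p there: w4:T, w5:T. ✓
w4: successors {w2}; not Box not p -> not p there: w2:T. ✓
w5: no successors, so Diamond (not Box not p -> not p) fails. ✗
w7: successors {w1}; not Box not p -> not p there: w1:T. ✓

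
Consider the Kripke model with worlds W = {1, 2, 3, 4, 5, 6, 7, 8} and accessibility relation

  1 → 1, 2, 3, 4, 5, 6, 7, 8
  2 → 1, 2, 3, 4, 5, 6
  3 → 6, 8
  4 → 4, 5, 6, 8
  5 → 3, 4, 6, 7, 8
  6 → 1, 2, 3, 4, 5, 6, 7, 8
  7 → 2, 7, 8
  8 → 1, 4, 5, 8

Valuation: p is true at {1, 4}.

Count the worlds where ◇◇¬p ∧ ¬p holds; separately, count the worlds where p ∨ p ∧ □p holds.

6 and 2

For ◇◇¬p ∧ ¬p:
1: ◇◇¬p is T, ¬p is F. ✗
2: ◇◇¬p is T, ¬p is T. ✓
3: ◇◇¬p is T, ¬p is T. ✓
4: ◇◇¬p is T, ¬p is F. ✗
5: ◇◇¬p is T, ¬p is T. ✓
6: ◇◇¬p is T, ¬p is T. ✓
7: ◇◇¬p is T, ¬p is T. ✓
8: ◇◇¬p is T, ¬p is T. ✓
— 6 worlds.
For p ∨ p ∧ □p:
1: p is T, p ∧ □p is F. ✓
2: p is F, p ∧ □p is F. ✗
3: p is F, p ∧ □p is F. ✗
4: p is T, p ∧ □p is F. ✓
5: p is F, p ∧ □p is F. ✗
6: p is F, p ∧ □p is F. ✗
7: p is F, p ∧ □p is F. ✗
8: p is F, p ∧ □p is F. ✗
— 2 worlds.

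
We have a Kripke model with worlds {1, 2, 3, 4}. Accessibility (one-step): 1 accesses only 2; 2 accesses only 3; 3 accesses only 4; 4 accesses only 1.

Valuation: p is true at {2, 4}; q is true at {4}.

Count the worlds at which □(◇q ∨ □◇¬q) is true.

3

1: successors {2}; ◇q ∨ □◇¬q there: 2:F. ✗
2: successors {3}; ◇q ∨ □◇¬q there: 3:T. ✓
3: successors {4}; ◇q ∨ □◇¬q there: 4:T. ✓
4: successors {1}; ◇q ∨ □◇¬q there: 1:T. ✓
Satisfying worlds: {2, 3, 4}.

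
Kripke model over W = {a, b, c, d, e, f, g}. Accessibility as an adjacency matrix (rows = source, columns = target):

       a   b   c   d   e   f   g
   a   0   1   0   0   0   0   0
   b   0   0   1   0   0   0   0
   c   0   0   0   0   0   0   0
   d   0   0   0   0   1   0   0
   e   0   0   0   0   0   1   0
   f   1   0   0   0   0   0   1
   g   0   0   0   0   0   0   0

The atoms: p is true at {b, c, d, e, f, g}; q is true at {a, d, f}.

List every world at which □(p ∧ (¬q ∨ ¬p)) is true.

a: successors {b}; p ∧ (¬q ∨ ¬p) there: b:T. ✓
b: successors {c}; p ∧ (¬q ∨ ¬p) there: c:T. ✓
c: no successors, so □(p ∧ (¬q ∨ ¬p)) holds vacuously. ✓
d: successors {e}; p ∧ (¬q ∨ ¬p) there: e:T. ✓
e: successors {f}; p ∧ (¬q ∨ ¬p) there: f:F. ✗
f: successors {a, g}; p ∧ (¬q ∨ ¬p) there: a:F, g:T. ✗
g: no successors, so □(p ∧ (¬q ∨ ¬p)) holds vacuously. ✓

{a, b, c, d, g}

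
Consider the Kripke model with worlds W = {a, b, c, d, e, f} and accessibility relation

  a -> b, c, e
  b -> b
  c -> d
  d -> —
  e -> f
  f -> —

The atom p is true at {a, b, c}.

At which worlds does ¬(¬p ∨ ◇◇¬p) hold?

{b, c}

a: ¬p ∨ ◇◇¬p is T. ✗
b: ¬p ∨ ◇◇¬p is F. ✓
c: ¬p ∨ ◇◇¬p is F. ✓
d: ¬p ∨ ◇◇¬p is T. ✗
e: ¬p ∨ ◇◇¬p is T. ✗
f: ¬p ∨ ◇◇¬p is T. ✗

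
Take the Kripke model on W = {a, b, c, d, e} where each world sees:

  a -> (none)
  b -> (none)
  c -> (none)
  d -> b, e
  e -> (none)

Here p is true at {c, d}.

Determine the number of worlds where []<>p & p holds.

1

a: []<>p is T, p is F. ✗
b: []<>p is T, p is F. ✗
c: []<>p is T, p is T. ✓
d: []<>p is F, p is T. ✗
e: []<>p is T, p is F. ✗
Satisfying worlds: {c}.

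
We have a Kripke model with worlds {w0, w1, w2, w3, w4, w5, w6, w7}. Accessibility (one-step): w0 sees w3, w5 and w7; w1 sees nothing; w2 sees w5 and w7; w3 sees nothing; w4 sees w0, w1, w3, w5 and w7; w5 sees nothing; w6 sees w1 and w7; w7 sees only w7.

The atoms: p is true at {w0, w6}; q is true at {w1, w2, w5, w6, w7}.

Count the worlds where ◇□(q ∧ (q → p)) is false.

4

w0: successors {w3, w5, w7}; □(q ∧ (q → p)) there: w3:T, w5:T, w7:F. ✓
w1: no successors, so ◇□(q ∧ (q → p)) fails. ✗
w2: successors {w5, w7}; □(q ∧ (q → p)) there: w5:T, w7:F. ✓
w3: no successors, so ◇□(q ∧ (q → p)) fails. ✗
w4: successors {w0, w1, w3, w5, w7}; □(q ∧ (q → p)) there: w0:F, w1:T, w3:T, w5:T, w7:F. ✓
w5: no successors, so ◇□(q ∧ (q → p)) fails. ✗
w6: successors {w1, w7}; □(q ∧ (q → p)) there: w1:T, w7:F. ✓
w7: successors {w7}; □(q ∧ (q → p)) there: w7:F. ✗
Satisfying worlds: {w0, w2, w4, w6}.
So ◇□(q ∧ (q → p)) fails at the other 4 worlds.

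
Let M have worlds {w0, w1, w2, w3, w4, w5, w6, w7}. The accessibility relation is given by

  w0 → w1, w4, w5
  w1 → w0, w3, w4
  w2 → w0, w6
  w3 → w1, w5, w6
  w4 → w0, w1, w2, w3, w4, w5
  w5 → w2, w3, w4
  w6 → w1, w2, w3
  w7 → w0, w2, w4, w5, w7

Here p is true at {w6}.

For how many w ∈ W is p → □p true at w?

w0: p is F, □p is F. ✓
w1: p is F, □p is F. ✓
w2: p is F, □p is F. ✓
w3: p is F, □p is F. ✓
w4: p is F, □p is F. ✓
w5: p is F, □p is F. ✓
w6: p is T, □p is F. ✗
w7: p is F, □p is F. ✓
Satisfying worlds: {w0, w1, w2, w3, w4, w5, w7}.

7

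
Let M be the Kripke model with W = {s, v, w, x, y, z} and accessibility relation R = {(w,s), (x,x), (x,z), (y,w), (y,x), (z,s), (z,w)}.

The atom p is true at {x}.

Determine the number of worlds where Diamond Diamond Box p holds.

s: no successors, so Diamond Diamond Box p fails. ✗
v: no successors, so Diamond Diamond Box p fails. ✗
w: successors {s}; Diamond Box p there: s:F. ✗
x: successors {x, z}; Diamond Box p there: x:F, z:T. ✓
y: successors {w, x}; Diamond Box p there: w:T, x:F. ✓
z: successors {s, w}; Diamond Box p there: s:F, w:T. ✓
Satisfying worlds: {x, y, z}.

3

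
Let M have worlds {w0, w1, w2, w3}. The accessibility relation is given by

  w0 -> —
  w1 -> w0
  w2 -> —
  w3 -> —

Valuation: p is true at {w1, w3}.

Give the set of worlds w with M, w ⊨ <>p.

∅

w0: no successors, so <>p fails. ✗
w1: successors {w0}; p there: w0:F. ✗
w2: no successors, so <>p fails. ✗
w3: no successors, so <>p fails. ✗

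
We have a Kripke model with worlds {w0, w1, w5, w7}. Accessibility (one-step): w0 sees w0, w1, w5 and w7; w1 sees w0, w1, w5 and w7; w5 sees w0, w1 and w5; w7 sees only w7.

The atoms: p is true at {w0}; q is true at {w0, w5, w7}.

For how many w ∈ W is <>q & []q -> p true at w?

w0: <>q & []q is F, p is T. ✓
w1: <>q & []q is F, p is F. ✓
w5: <>q & []q is F, p is F. ✓
w7: <>q & []q is T, p is F. ✗
Satisfying worlds: {w0, w1, w5}.

3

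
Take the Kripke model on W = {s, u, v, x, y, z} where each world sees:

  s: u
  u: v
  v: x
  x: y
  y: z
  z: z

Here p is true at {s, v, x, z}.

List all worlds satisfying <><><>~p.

{u}

s: successors {u}; <><>~p there: u:F. ✗
u: successors {v}; <><>~p there: v:T. ✓
v: successors {x}; <><>~p there: x:F. ✗
x: successors {y}; <><>~p there: y:F. ✗
y: successors {z}; <><>~p there: z:F. ✗
z: successors {z}; <><>~p there: z:F. ✗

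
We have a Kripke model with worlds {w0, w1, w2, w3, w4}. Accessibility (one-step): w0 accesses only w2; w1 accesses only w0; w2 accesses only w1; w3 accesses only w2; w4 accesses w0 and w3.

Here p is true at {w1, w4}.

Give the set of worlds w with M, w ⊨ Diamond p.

{w2}

w0: successors {w2}; p there: w2:F. ✗
w1: successors {w0}; p there: w0:F. ✗
w2: successors {w1}; p there: w1:T. ✓
w3: successors {w2}; p there: w2:F. ✗
w4: successors {w0, w3}; p there: w0:F, w3:F. ✗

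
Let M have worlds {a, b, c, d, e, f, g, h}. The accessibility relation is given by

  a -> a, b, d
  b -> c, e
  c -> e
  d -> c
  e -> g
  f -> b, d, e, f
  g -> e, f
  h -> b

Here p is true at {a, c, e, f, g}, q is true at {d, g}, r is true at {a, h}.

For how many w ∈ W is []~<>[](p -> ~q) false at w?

a: successors {a, b, d}; ~<>[](p -> ~q) there: a:F, b:F, d:F. ✗
b: successors {c, e}; ~<>[](p -> ~q) there: c:T, e:F. ✗
c: successors {e}; ~<>[](p -> ~q) there: e:F. ✗
d: successors {c}; ~<>[](p -> ~q) there: c:T. ✓
e: successors {g}; ~<>[](p -> ~q) there: g:F. ✗
f: successors {b, d, e, f}; ~<>[](p -> ~q) there: b:F, d:F, e:F, f:F. ✗
g: successors {e, f}; ~<>[](p -> ~q) there: e:F, f:F. ✗
h: successors {b}; ~<>[](p -> ~q) there: b:F. ✗
Satisfying worlds: {d}.
So []~<>[](p -> ~q) fails at the other 7 worlds.

7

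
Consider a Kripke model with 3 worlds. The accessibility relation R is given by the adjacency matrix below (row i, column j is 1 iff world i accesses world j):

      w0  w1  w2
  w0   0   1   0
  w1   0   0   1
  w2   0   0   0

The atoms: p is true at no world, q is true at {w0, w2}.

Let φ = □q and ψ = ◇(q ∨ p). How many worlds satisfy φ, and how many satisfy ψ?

For □q:
w0: successors {w1}; q there: w1:F. ✗
w1: successors {w2}; q there: w2:T. ✓
w2: no successors, so □q holds vacuously. ✓
— 2 worlds.
For ◇(q ∨ p):
w0: successors {w1}; q ∨ p there: w1:F. ✗
w1: successors {w2}; q ∨ p there: w2:T. ✓
w2: no successors, so ◇(q ∨ p) fails. ✗
— 1 world.

2 and 1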